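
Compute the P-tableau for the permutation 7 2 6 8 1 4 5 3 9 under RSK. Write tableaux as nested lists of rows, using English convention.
Insert 7: appended to row 1. P = [[7]].
Insert 2: 2 bumps 7 from row 1; 7 starts row 2. P = [[2], [7]].
Insert 6: appended to row 1. P = [[2, 6], [7]].
Insert 8: appended to row 1. P = [[2, 6, 8], [7]].
Insert 1: 1 bumps 2 from row 1; 2 bumps 7 from row 2; 7 starts row 3. P = [[1, 6, 8], [2], [7]].
Insert 4: 4 bumps 6 from row 1; 6 appends to row 2. P = [[1, 4, 8], [2, 6], [7]].
Insert 5: 5 bumps 8 from row 1; 8 appends to row 2. P = [[1, 4, 5], [2, 6, 8], [7]].
Insert 3: 3 bumps 4 from row 1; 4 bumps 6 from row 2; 6 bumps 7 from row 3; 7 starts row 4. P = [[1, 3, 5], [2, 4, 8], [6], [7]].
Insert 9: appended to row 1. P = [[1, 3, 5, 9], [2, 4, 8], [6], [7]].

So P = [[1, 3, 5, 9], [2, 4, 8], [6], [7]].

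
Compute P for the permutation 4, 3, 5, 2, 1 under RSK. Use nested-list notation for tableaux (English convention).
Insert 4: appended to row 1. P = [[4]].
Insert 3: 3 bumps 4 from row 1; 4 starts row 2. P = [[3], [4]].
Insert 5: appended to row 1. P = [[3, 5], [4]].
Insert 2: 2 bumps 3 from row 1; 3 bumps 4 from row 2; 4 starts row 3. P = [[2, 5], [3], [4]].
Insert 1: 1 bumps 2 from row 1; 2 bumps 3 from row 2; 3 bumps 4 from row 3; 4 starts row 4. P = [[1, 5], [2], [3], [4]].

So P = [[1, 5], [2], [3], [4]].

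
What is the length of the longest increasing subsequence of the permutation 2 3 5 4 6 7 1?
5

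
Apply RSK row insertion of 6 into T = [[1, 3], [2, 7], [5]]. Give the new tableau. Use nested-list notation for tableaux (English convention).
[[1, 3, 6], [2, 7], [5]]

6 is larger than every entry of row 1, so it is appended to row 1. The new tableau is [[1, 3, 6], [2, 7], [5]].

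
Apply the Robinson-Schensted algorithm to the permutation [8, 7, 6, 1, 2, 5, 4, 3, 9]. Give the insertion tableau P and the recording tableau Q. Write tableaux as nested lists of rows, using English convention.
P = [[1, 2, 3, 9], [4], [5], [6], [7], [8]], Q = [[1, 5, 6, 9], [2], [3], [4], [7], [8]]

Insert each entry of the permutation into P by Schensted row insertion, recording in Q the position of each new cell.

Insert 8: appended to row 1. P = [[8]], Q = [[1]].
Insert 7: 7 bumps 8 from row 1; 8 starts row 2. P = [[7], [8]], Q = [[1], [2]].
Insert 6: 6 bumps 7 from row 1; 7 bumps 8 from row 2; 8 starts row 3. P = [[6], [7], [8]], Q = [[1], [2], [3]].
Insert 1: 1 bumps 6 from row 1; 6 bumps 7 from row 2; 7 bumps 8 from row 3; 8 starts row 4. P = [[1], [6], [7], [8]], Q = [[1], [2], [3], [4]].
Insert 2: appended to row 1. P = [[1, 2], [6], [7], [8]], Q = [[1, 5], [2], [3], [4]].
Insert 5: appended to row 1. P = [[1, 2, 5], [6], [7], [8]], Q = [[1, 5, 6], [2], [3], [4]].
Insert 4: 4 bumps 5 from row 1; 5 bumps 6 from row 2; 6 bumps 7 from row 3; 7 bumps 8 from row 4; 8 starts row 5. P = [[1, 2, 4], [5], [6], [7], [8]], Q = [[1, 5, 6], [2], [3], [4], [7]].
Insert 3: 3 bumps 4 from row 1; 4 bumps 5 from row 2; 5 bumps 6 from row 3; 6 bumps 7 from row 4; 7 bumps 8 from row 5; 8 starts row 6. P = [[1, 2, 3], [4], [5], [6], [7], [8]], Q = [[1, 5, 6], [2], [3], [4], [7], [8]].
Insert 9: appended to row 1. P = [[1, 2, 3, 9], [4], [5], [6], [7], [8]], Q = [[1, 5, 6, 9], [2], [3], [4], [7], [8]].

So P = [[1, 2, 3, 9], [4], [5], [6], [7], [8]], Q = [[1, 5, 6, 9], [2], [3], [4], [7], [8]].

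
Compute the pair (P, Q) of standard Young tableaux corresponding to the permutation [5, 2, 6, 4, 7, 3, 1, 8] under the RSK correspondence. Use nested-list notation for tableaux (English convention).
P = [[1, 3, 7, 8], [2, 6], [4], [5]], Q = [[1, 3, 5, 8], [2, 4], [6], [7]]

Insert each entry of the permutation into P by Schensted row insertion, recording in Q the position of each new cell.

Insert 5: appended to row 1. P = [[5]], Q = [[1]].
Insert 2: 2 bumps 5 from row 1; 5 starts row 2. P = [[2], [5]], Q = [[1], [2]].
Insert 6: appended to row 1. P = [[2, 6], [5]], Q = [[1, 3], [2]].
Insert 4: 4 bumps 6 from row 1; 6 appends to row 2. P = [[2, 4], [5, 6]], Q = [[1, 3], [2, 4]].
Insert 7: appended to row 1. P = [[2, 4, 7], [5, 6]], Q = [[1, 3, 5], [2, 4]].
Insert 3: 3 bumps 4 from row 1; 4 bumps 5 from row 2; 5 starts row 3. P = [[2, 3, 7], [4, 6], [5]], Q = [[1, 3, 5], [2, 4], [6]].
Insert 1: 1 bumps 2 from row 1; 2 bumps 4 from row 2; 4 bumps 5 from row 3; 5 starts row 4. P = [[1, 3, 7], [2, 6], [4], [5]], Q = [[1, 3, 5], [2, 4], [6], [7]].
Insert 8: appended to row 1. P = [[1, 3, 7, 8], [2, 6], [4], [5]], Q = [[1, 3, 5, 8], [2, 4], [6], [7]].

So P = [[1, 3, 7, 8], [2, 6], [4], [5]], Q = [[1, 3, 5, 8], [2, 4], [6], [7]].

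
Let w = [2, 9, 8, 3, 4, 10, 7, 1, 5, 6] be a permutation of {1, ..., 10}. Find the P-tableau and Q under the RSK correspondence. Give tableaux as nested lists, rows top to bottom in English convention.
P = [[1, 3, 4, 5, 6], [2, 7], [8, 10], [9]], Q = [[1, 2, 5, 6, 10], [3, 7], [4, 9], [8]]

Insert each entry of the permutation into P by Schensted row insertion, recording in Q the position of each new cell.

Insert 2: appended to row 1. P = [[2]], Q = [[1]].
Insert 9: appended to row 1. P = [[2, 9]], Q = [[1, 2]].
Insert 8: 8 bumps 9 from row 1; 9 starts row 2. P = [[2, 8], [9]], Q = [[1, 2], [3]].
Insert 3: 3 bumps 8 from row 1; 8 bumps 9 from row 2; 9 starts row 3. P = [[2, 3], [8], [9]], Q = [[1, 2], [3], [4]].
Insert 4: appended to row 1. P = [[2, 3, 4], [8], [9]], Q = [[1, 2, 5], [3], [4]].
Insert 10: appended to row 1. P = [[2, 3, 4, 10], [8], [9]], Q = [[1, 2, 5, 6], [3], [4]].
Insert 7: 7 bumps 10 from row 1; 10 appends to row 2. P = [[2, 3, 4, 7], [8, 10], [9]], Q = [[1, 2, 5, 6], [3, 7], [4]].
Insert 1: 1 bumps 2 from row 1; 2 bumps 8 from row 2; 8 bumps 9 from row 3; 9 starts row 4. P = [[1, 3, 4, 7], [2, 10], [8], [9]], Q = [[1, 2, 5, 6], [3, 7], [4], [8]].
Insert 5: 5 bumps 7 from row 1; 7 bumps 10 from row 2; 10 appends to row 3. P = [[1, 3, 4, 5], [2, 7], [8, 10], [9]], Q = [[1, 2, 5, 6], [3, 7], [4, 9], [8]].
Insert 6: appended to row 1. P = [[1, 3, 4, 5, 6], [2, 7], [8, 10], [9]], Q = [[1, 2, 5, 6, 10], [3, 7], [4, 9], [8]].

So P = [[1, 3, 4, 5, 6], [2, 7], [8, 10], [9]], Q = [[1, 2, 5, 6, 10], [3, 7], [4, 9], [8]].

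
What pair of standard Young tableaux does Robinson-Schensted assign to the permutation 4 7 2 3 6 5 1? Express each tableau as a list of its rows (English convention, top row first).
P = [[1, 3, 5], [2, 6], [4], [7]], Q = [[1, 2, 5], [3, 4], [6], [7]]

Insert each entry of the permutation into P by Schensted row insertion, recording in Q the position of each new cell.

Insert 4: appended to row 1. P = [[4]], Q = [[1]].
Insert 7: appended to row 1. P = [[4, 7]], Q = [[1, 2]].
Insert 2: 2 bumps 4 from row 1; 4 starts row 2. P = [[2, 7], [4]], Q = [[1, 2], [3]].
Insert 3: 3 bumps 7 from row 1; 7 appends to row 2. P = [[2, 3], [4, 7]], Q = [[1, 2], [3, 4]].
Insert 6: appended to row 1. P = [[2, 3, 6], [4, 7]], Q = [[1, 2, 5], [3, 4]].
Insert 5: 5 bumps 6 from row 1; 6 bumps 7 from row 2; 7 starts row 3. P = [[2, 3, 5], [4, 6], [7]], Q = [[1, 2, 5], [3, 4], [6]].
Insert 1: 1 bumps 2 from row 1; 2 bumps 4 from row 2; 4 bumps 7 from row 3; 7 starts row 4. P = [[1, 3, 5], [2, 6], [4], [7]], Q = [[1, 2, 5], [3, 4], [6], [7]].

So P = [[1, 3, 5], [2, 6], [4], [7]], Q = [[1, 2, 5], [3, 4], [6], [7]].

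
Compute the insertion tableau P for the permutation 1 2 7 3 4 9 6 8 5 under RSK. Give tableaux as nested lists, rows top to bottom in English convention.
After inserting 1: P = [[1]].
After inserting 2: P = [[1, 2]].
After inserting 7: P = [[1, 2, 7]].
After inserting 3: P = [[1, 2, 3], [7]].
After inserting 4: P = [[1, 2, 3, 4], [7]].
After inserting 9: P = [[1, 2, 3, 4, 9], [7]].
After inserting 6: P = [[1, 2, 3, 4, 6], [7, 9]].
After inserting 8: P = [[1, 2, 3, 4, 6, 8], [7, 9]].
After inserting 5: P = [[1, 2, 3, 4, 5, 8], [6, 9], [7]].

So P = [[1, 2, 3, 4, 5, 8], [6, 9], [7]].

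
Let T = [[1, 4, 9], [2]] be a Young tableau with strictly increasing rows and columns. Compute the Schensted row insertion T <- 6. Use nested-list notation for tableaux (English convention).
[[1, 4, 6], [2, 9]]

In row 1, 6 replaces 9 (the leftmost entry greater than 6); 9 is bumped to row 2. 9 is appended to row 2. The new tableau is [[1, 4, 6], [2, 9]].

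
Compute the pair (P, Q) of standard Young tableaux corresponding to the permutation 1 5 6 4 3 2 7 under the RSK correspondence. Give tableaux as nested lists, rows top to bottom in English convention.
Insert each entry of the permutation into P by Schensted row insertion, recording in Q the position of each new cell.

Insert 1: appended to row 1. P = [[1]].
Insert 5: appended to row 1. P = [[1, 5]].
Insert 6: appended to row 1. P = [[1, 5, 6]].
Insert 4: 4 bumps 5 from row 1; 5 starts row 2. P = [[1, 4, 6], [5]].
Insert 3: 3 bumps 4 from row 1; 4 bumps 5 from row 2; 5 starts row 3. P = [[1, 3, 6], [4], [5]].
Insert 2: 2 bumps 3 from row 1; 3 bumps 4 from row 2; 4 bumps 5 from row 3; 5 starts row 4. P = [[1, 2, 6], [3], [4], [5]].
Insert 7: appended to row 1. P = [[1, 2, 6, 7], [3], [4], [5]].

So P = [[1, 2, 6, 7], [3], [4], [5]], Q = [[1, 2, 3, 7], [4], [5], [6]].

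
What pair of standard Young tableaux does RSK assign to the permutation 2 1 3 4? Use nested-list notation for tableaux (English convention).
Insert each entry of the permutation into P by Schensted row insertion, recording in Q the position of each new cell.

After inserting 2: P = [[2]].
After inserting 1: P = [[1], [2]].
After inserting 3: P = [[1, 3], [2]].
After inserting 4: P = [[1, 3, 4], [2]].

So P = [[1, 3, 4], [2]], Q = [[1, 3, 4], [2]].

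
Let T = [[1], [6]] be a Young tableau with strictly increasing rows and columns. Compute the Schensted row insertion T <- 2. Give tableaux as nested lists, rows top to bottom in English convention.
2 is larger than every entry of row 1, so it is appended to row 1. The new tableau is [[1, 2], [6]].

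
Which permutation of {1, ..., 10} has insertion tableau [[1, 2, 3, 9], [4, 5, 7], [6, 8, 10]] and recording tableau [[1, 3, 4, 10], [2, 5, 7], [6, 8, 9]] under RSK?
Reverse the RSK construction: for i from n down to 1, find the cell of Q containing i, remove the entry at that cell from P, and reverse-bump it up through P; the value ejected from row 1 is w(i).

Step i=10: Q has 10 at row 1, column 4; remove that cell from P, ejecting 9. So w(10) = 9. P is now [[1, 2, 3], [4, 5, 7], [6, 8, 10]].
Step i=9: Q has 9 at row 3, column 3; remove 10 from row 3 of P and reverse-bump: 10 enters row 2 and ejects 7; 7 enters row 1 and ejects 3. So w(9) = 3. P is now [[1, 2, 7], [4, 5, 10], [6, 8]].
Step i=8: Q has 8 at row 3, column 2; remove 8 from row 3 of P and reverse-bump: 8 enters row 2 and ejects 5; 5 enters row 1 and ejects 2. So w(8) = 2. P is now [[1, 5, 7], [4, 8, 10], [6]].
Step i=7: Q has 7 at row 2, column 3; remove 10 from row 2 of P and reverse-bump: 10 enters row 1 and ejects 7. So w(7) = 7. P is now [[1, 5, 10], [4, 8], [6]].
Step i=6: Q has 6 at row 3, column 1; remove 6 from row 3 of P and reverse-bump: 6 enters row 2 and ejects 4; 4 enters row 1 and ejects 1. So w(6) = 1. P is now [[4, 5, 10], [6, 8]].
Step i=5: Q has 5 at row 2, column 2; remove 8 from row 2 of P and reverse-bump: 8 enters row 1 and ejects 5. So w(5) = 5. P is now [[4, 8, 10], [6]].
Step i=4: Q has 4 at row 1, column 3; remove that cell from P, ejecting 10. So w(4) = 10. P is now [[4, 8], [6]].
Step i=3: Q has 3 at row 1, column 2; remove that cell from P, ejecting 8. So w(3) = 8. P is now [[4], [6]].
Step i=2: Q has 2 at row 2, column 1; remove 6 from row 2 of P and reverse-bump: 6 enters row 1 and ejects 4. So w(2) = 4. P is now [[6]].
Step i=1: Q has 1 at row 1, column 1; remove that cell from P, ejecting 6. So w(1) = 6. P is now [].

So w = 6 4 8 10 5 1 7 2 3 9.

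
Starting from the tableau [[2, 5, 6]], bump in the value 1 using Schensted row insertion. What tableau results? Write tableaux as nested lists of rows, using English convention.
In row 1, 1 replaces 2 (the leftmost entry greater than 1); 2 is bumped to row 2. 2 starts a new row 2. The new tableau is [[1, 5, 6], [2]].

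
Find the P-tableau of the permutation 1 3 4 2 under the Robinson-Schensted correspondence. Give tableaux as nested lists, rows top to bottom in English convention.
P = [[1, 2, 4], [3]]

Insert 1: appended to row 1. P = [[1]].
Insert 3: appended to row 1. P = [[1, 3]].
Insert 4: appended to row 1. P = [[1, 3, 4]].
Insert 2: 2 bumps 3 from row 1; 3 starts row 2. P = [[1, 2, 4], [3]].

So P = [[1, 2, 4], [3]].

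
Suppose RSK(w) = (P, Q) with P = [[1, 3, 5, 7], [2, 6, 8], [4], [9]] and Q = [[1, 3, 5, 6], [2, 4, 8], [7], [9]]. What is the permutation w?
4 2 9 3 6 8 5 7 1

Reverse the RSK construction: for i from n down to 1, find the cell of Q containing i, remove the entry at that cell from P, and reverse-bump it up through P; the value ejected from row 1 is w(i).

Step i=9: Q has 9 at row 4, column 1; remove 9 from row 4 of P and reverse-bump: 9 enters row 3 and ejects 4; 4 enters row 2 and ejects 2; 2 enters row 1 and ejects 1. So w(9) = 1. P is now [[2, 3, 5, 7], [4, 6, 8], [9]].
Step i=8: Q has 8 at row 2, column 3; remove 8 from row 2 of P and reverse-bump: 8 enters row 1 and ejects 7. So w(8) = 7. P is now [[2, 3, 5, 8], [4, 6], [9]].
Step i=7: Q has 7 at row 3, column 1; remove 9 from row 3 of P and reverse-bump: 9 enters row 2 and ejects 6; 6 enters row 1 and ejects 5. So w(7) = 5. P is now [[2, 3, 6, 8], [4, 9]].
Step i=6: Q has 6 at row 1, column 4; remove that cell from P, ejecting 8. So w(6) = 8. P is now [[2, 3, 6], [4, 9]].
Step i=5: Q has 5 at row 1, column 3; remove that cell from P, ejecting 6. So w(5) = 6. P is now [[2, 3], [4, 9]].
Step i=4: Q has 4 at row 2, column 2; remove 9 from row 2 of P and reverse-bump: 9 enters row 1 and ejects 3. So w(4) = 3. P is now [[2, 9], [4]].
Step i=3: Q has 3 at row 1, column 2; remove that cell from P, ejecting 9. So w(3) = 9. P is now [[2], [4]].
Step i=2: Q has 2 at row 2, column 1; remove 4 from row 2 of P and reverse-bump: 4 enters row 1 and ejects 2. So w(2) = 2. P is now [[4]].
Step i=1: Q has 1 at row 1, column 1; remove that cell from P, ejecting 4. So w(1) = 4. P is now [].

So w = 4 2 9 3 6 8 5 7 1.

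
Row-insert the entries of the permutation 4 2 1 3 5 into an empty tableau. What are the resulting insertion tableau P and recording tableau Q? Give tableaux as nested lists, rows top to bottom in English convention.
P = [[1, 3, 5], [2], [4]], Q = [[1, 4, 5], [2], [3]]

Insert each entry of the permutation into P by Schensted row insertion, recording in Q the position of each new cell.

Insert 4: appended to row 1. P = [[4]], Q = [[1]].
Insert 2: 2 bumps 4 from row 1; 4 starts row 2. P = [[2], [4]], Q = [[1], [2]].
Insert 1: 1 bumps 2 from row 1; 2 bumps 4 from row 2; 4 starts row 3. P = [[1], [2], [4]], Q = [[1], [2], [3]].
Insert 3: appended to row 1. P = [[1, 3], [2], [4]], Q = [[1, 4], [2], [3]].
Insert 5: appended to row 1. P = [[1, 3, 5], [2], [4]], Q = [[1, 4, 5], [2], [3]].

So P = [[1, 3, 5], [2], [4]], Q = [[1, 4, 5], [2], [3]].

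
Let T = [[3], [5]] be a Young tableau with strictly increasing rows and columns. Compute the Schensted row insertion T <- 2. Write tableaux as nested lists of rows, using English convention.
In row 1, 2 replaces 3 (the leftmost entry greater than 2); 3 is bumped to row 2. In row 2, 3 replaces 5 (the leftmost entry greater than 3); 5 is bumped to row 3. 5 starts a new row 3. The new tableau is [[2], [3], [5]].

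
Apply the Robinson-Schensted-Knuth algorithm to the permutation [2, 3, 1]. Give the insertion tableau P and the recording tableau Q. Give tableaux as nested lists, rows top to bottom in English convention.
P = [[1, 3], [2]], Q = [[1, 2], [3]]

Insert each entry of the permutation into P by Schensted row insertion, recording in Q the position of each new cell.

Insert 2: appended to row 1. P = [[2]].
Insert 3: appended to row 1. P = [[2, 3]].
Insert 1: 1 bumps 2 from row 1; 2 starts row 2. P = [[1, 3], [2]].

So P = [[1, 3], [2]], Q = [[1, 2], [3]].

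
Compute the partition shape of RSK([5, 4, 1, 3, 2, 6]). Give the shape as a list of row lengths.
Row-insert each entry into an empty tableau.

After inserting 5: P = [[5]].
After inserting 4: P = [[4], [5]].
After inserting 1: P = [[1], [4], [5]].
After inserting 3: P = [[1, 3], [4], [5]].
After inserting 2: P = [[1, 2], [3], [4], [5]].
After inserting 6: P = [[1, 2, 6], [3], [4], [5]].

The final insertion tableau P = [[1, 2, 6], [3], [4], [5]] has shape [3, 1, 1, 1].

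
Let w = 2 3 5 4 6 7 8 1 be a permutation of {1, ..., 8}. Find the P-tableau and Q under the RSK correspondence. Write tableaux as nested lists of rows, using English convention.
P = [[1, 3, 4, 6, 7, 8], [2], [5]], Q = [[1, 2, 3, 5, 6, 7], [4], [8]]

Insert each entry of the permutation into P by Schensted row insertion, recording in Q the position of each new cell.

Insert 2: appended to row 1. P = [[2]].
Insert 3: appended to row 1. P = [[2, 3]].
Insert 5: appended to row 1. P = [[2, 3, 5]].
Insert 4: 4 bumps 5 from row 1; 5 starts row 2. P = [[2, 3, 4], [5]].
Insert 6: appended to row 1. P = [[2, 3, 4, 6], [5]].
Insert 7: appended to row 1. P = [[2, 3, 4, 6, 7], [5]].
Insert 8: appended to row 1. P = [[2, 3, 4, 6, 7, 8], [5]].
Insert 1: 1 bumps 2 from row 1; 2 bumps 5 from row 2; 5 starts row 3. P = [[1, 3, 4, 6, 7, 8], [2], [5]].

So P = [[1, 3, 4, 6, 7, 8], [2], [5]], Q = [[1, 2, 3, 5, 6, 7], [4], [8]].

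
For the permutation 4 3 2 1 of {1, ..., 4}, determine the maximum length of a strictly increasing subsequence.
1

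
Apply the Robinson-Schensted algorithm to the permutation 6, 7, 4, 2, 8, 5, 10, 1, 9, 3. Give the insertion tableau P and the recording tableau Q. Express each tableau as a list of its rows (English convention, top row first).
P = [[1, 3, 8, 9], [2, 5, 10], [4, 7], [6]], Q = [[1, 2, 5, 7], [3, 6, 9], [4, 10], [8]]

Insert each entry of the permutation into P by Schensted row insertion, recording in Q the position of each new cell.

Insert 6: appended to row 1. P = [[6]].
Insert 7: appended to row 1. P = [[6, 7]].
Insert 4: 4 bumps 6 from row 1; 6 starts row 2. P = [[4, 7], [6]].
Insert 2: 2 bumps 4 from row 1; 4 bumps 6 from row 2; 6 starts row 3. P = [[2, 7], [4], [6]].
Insert 8: appended to row 1. P = [[2, 7, 8], [4], [6]].
Insert 5: 5 bumps 7 from row 1; 7 appends to row 2. P = [[2, 5, 8], [4, 7], [6]].
Insert 10: appended to row 1. P = [[2, 5, 8, 10], [4, 7], [6]].
Insert 1: 1 bumps 2 from row 1; 2 bumps 4 from row 2; 4 bumps 6 from row 3; 6 starts row 4. P = [[1, 5, 8, 10], [2, 7], [4], [6]].
Insert 9: 9 bumps 10 from row 1; 10 appends to row 2. P = [[1, 5, 8, 9], [2, 7, 10], [4], [6]].
Insert 3: 3 bumps 5 from row 1; 5 bumps 7 from row 2; 7 appends to row 3. P = [[1, 3, 8, 9], [2, 5, 10], [4, 7], [6]].

So P = [[1, 3, 8, 9], [2, 5, 10], [4, 7], [6]], Q = [[1, 2, 5, 7], [3, 6, 9], [4, 10], [8]].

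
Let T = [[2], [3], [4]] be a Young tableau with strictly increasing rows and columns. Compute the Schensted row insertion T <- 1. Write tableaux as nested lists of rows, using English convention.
[[1], [2], [3], [4]]

In row 1, 1 replaces 2 (the leftmost entry greater than 1); 2 is bumped to row 2. In row 2, 2 replaces 3 (the leftmost entry greater than 2); 3 is bumped to row 3. In row 3, 3 replaces 4 (the leftmost entry greater than 3); 4 is bumped to row 4. 4 starts a new row 4. The new tableau is [[1], [2], [3], [4]].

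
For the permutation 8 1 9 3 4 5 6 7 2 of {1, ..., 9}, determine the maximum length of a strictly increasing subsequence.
6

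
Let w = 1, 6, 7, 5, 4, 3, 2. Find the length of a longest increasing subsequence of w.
3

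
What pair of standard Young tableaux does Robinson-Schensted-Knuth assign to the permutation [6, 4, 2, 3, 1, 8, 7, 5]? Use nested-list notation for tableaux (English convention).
Insert each entry of the permutation into P by Schensted row insertion, recording in Q the position of each new cell.

After inserting 6: P = [[6]].
After inserting 4: P = [[4], [6]].
After inserting 2: P = [[2], [4], [6]].
After inserting 3: P = [[2, 3], [4], [6]].
After inserting 1: P = [[1, 3], [2], [4], [6]].
After inserting 8: P = [[1, 3, 8], [2], [4], [6]].
After inserting 7: P = [[1, 3, 7], [2, 8], [4], [6]].
After inserting 5: P = [[1, 3, 5], [2, 7], [4, 8], [6]].

So P = [[1, 3, 5], [2, 7], [4, 8], [6]], Q = [[1, 4, 6], [2, 7], [3, 8], [5]].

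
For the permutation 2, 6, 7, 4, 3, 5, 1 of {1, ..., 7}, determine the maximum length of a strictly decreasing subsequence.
4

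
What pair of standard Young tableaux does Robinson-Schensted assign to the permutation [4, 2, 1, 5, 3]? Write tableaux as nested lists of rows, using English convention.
P = [[1, 3], [2, 5], [4]], Q = [[1, 4], [2, 5], [3]]

Insert each entry of the permutation into P by Schensted row insertion, recording in Q the position of each new cell.

Insert 4: appended to row 1. P = [[4]], Q = [[1]].
Insert 2: 2 bumps 4 from row 1; 4 starts row 2. P = [[2], [4]], Q = [[1], [2]].
Insert 1: 1 bumps 2 from row 1; 2 bumps 4 from row 2; 4 starts row 3. P = [[1], [2], [4]], Q = [[1], [2], [3]].
Insert 5: appended to row 1. P = [[1, 5], [2], [4]], Q = [[1, 4], [2], [3]].
Insert 3: 3 bumps 5 from row 1; 5 appends to row 2. P = [[1, 3], [2, 5], [4]], Q = [[1, 4], [2, 5], [3]].

So P = [[1, 3], [2, 5], [4]], Q = [[1, 4], [2, 5], [3]].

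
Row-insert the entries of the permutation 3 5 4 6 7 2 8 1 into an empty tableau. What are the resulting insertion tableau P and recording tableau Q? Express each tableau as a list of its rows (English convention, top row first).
P = [[1, 4, 6, 7, 8], [2], [3], [5]], Q = [[1, 2, 4, 5, 7], [3], [6], [8]]

Insert each entry of the permutation into P by Schensted row insertion, recording in Q the position of each new cell.

Insert 3: appended to row 1. P = [[3]].
Insert 5: appended to row 1. P = [[3, 5]].
Insert 4: 4 bumps 5 from row 1; 5 starts row 2. P = [[3, 4], [5]].
Insert 6: appended to row 1. P = [[3, 4, 6], [5]].
Insert 7: appended to row 1. P = [[3, 4, 6, 7], [5]].
Insert 2: 2 bumps 3 from row 1; 3 bumps 5 from row 2; 5 starts row 3. P = [[2, 4, 6, 7], [3], [5]].
Insert 8: appended to row 1. P = [[2, 4, 6, 7, 8], [3], [5]].
Insert 1: 1 bumps 2 from row 1; 2 bumps 3 from row 2; 3 bumps 5 from row 3; 5 starts row 4. P = [[1, 4, 6, 7, 8], [2], [3], [5]].

So P = [[1, 4, 6, 7, 8], [2], [3], [5]], Q = [[1, 2, 4, 5, 7], [3], [6], [8]].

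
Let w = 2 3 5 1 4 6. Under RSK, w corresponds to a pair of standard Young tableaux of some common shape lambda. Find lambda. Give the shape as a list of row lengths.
[4, 2]

Row-insert each entry into an empty tableau.

After inserting 2: P = [[2]].
After inserting 3: P = [[2, 3]].
After inserting 5: P = [[2, 3, 5]].
After inserting 1: P = [[1, 3, 5], [2]].
After inserting 4: P = [[1, 3, 4], [2, 5]].
After inserting 6: P = [[1, 3, 4, 6], [2, 5]].

The final insertion tableau P = [[1, 3, 4, 6], [2, 5]] has shape [4, 2].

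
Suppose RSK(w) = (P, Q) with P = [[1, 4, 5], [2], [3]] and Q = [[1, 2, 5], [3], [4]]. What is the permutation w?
Reverse the RSK construction: for i from n down to 1, find the cell of Q containing i, remove the entry at that cell from P, and reverse-bump it up through P; the value ejected from row 1 is w(i).

Step i=5: Q has 5 at row 1, column 3; remove that cell from P, ejecting 5. So w(5) = 5. P is now [[1, 4], [2], [3]].
Step i=4: Q has 4 at row 3, column 1; remove 3 from row 3 of P and reverse-bump: 3 enters row 2 and ejects 2; 2 enters row 1 and ejects 1. So w(4) = 1. P is now [[2, 4], [3]].
Step i=3: Q has 3 at row 2, column 1; remove 3 from row 2 of P and reverse-bump: 3 enters row 1 and ejects 2. So w(3) = 2. P is now [[3, 4]].
Step i=2: Q has 2 at row 1, column 2; remove that cell from P, ejecting 4. So w(2) = 4. P is now [[3]].
Step i=1: Q has 1 at row 1, column 1; remove that cell from P, ejecting 3. So w(1) = 3. P is now [].

So w = 3 4 2 1 5.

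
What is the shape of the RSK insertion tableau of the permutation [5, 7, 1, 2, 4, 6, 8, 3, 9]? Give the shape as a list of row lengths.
[6, 2, 1]

Row-insert each entry into an empty tableau.

After inserting 5: P = [[5]].
After inserting 7: P = [[5, 7]].
After inserting 1: P = [[1, 7], [5]].
After inserting 2: P = [[1, 2], [5, 7]].
After inserting 4: P = [[1, 2, 4], [5, 7]].
After inserting 6: P = [[1, 2, 4, 6], [5, 7]].
After inserting 8: P = [[1, 2, 4, 6, 8], [5, 7]].
After inserting 3: P = [[1, 2, 3, 6, 8], [4, 7], [5]].
After inserting 9: P = [[1, 2, 3, 6, 8, 9], [4, 7], [5]].

The final insertion tableau P = [[1, 2, 3, 6, 8, 9], [4, 7], [5]] has shape [6, 2, 1].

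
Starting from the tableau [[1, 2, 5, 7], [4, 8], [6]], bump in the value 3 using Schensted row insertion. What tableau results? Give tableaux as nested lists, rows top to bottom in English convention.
[[1, 2, 3, 7], [4, 5], [6, 8]]

In row 1, 3 replaces 5 (the leftmost entry greater than 3); 5 is bumped to row 2. In row 2, 5 replaces 8 (the leftmost entry greater than 5); 8 is bumped to row 3. 8 is appended to row 3. The new tableau is [[1, 2, 3, 7], [4, 5], [6, 8]].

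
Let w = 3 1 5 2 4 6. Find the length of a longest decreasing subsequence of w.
2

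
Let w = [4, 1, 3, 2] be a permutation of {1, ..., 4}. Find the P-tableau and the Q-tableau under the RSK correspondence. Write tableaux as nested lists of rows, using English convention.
P = [[1, 2], [3], [4]], Q = [[1, 3], [2], [4]]

Insert each entry of the permutation into P by Schensted row insertion, recording in Q the position of each new cell.

Insert 4: appended to row 1. P = [[4]].
Insert 1: 1 bumps 4 from row 1; 4 starts row 2. P = [[1], [4]].
Insert 3: appended to row 1. P = [[1, 3], [4]].
Insert 2: 2 bumps 3 from row 1; 3 bumps 4 from row 2; 4 starts row 3. P = [[1, 2], [3], [4]].

So P = [[1, 2], [3], [4]], Q = [[1, 3], [2], [4]].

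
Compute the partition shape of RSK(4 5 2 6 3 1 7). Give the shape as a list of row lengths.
[4, 2, 1]

Row-insert each entry into an empty tableau.

After inserting 4: P = [[4]].
After inserting 5: P = [[4, 5]].
After inserting 2: P = [[2, 5], [4]].
After inserting 6: P = [[2, 5, 6], [4]].
After inserting 3: P = [[2, 3, 6], [4, 5]].
After inserting 1: P = [[1, 3, 6], [2, 5], [4]].
After inserting 7: P = [[1, 3, 6, 7], [2, 5], [4]].

The final insertion tableau P = [[1, 3, 6, 7], [2, 5], [4]] has shape [4, 2, 1].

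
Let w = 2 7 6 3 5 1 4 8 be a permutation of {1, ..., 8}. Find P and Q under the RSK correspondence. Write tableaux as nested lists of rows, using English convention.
P = [[1, 3, 4, 8], [2, 5], [6], [7]], Q = [[1, 2, 5, 8], [3, 7], [4], [6]]

Insert each entry of the permutation into P by Schensted row insertion, recording in Q the position of each new cell.

Insert 2: appended to row 1. P = [[2]].
Insert 7: appended to row 1. P = [[2, 7]].
Insert 6: 6 bumps 7 from row 1; 7 starts row 2. P = [[2, 6], [7]].
Insert 3: 3 bumps 6 from row 1; 6 bumps 7 from row 2; 7 starts row 3. P = [[2, 3], [6], [7]].
Insert 5: appended to row 1. P = [[2, 3, 5], [6], [7]].
Insert 1: 1 bumps 2 from row 1; 2 bumps 6 from row 2; 6 bumps 7 from row 3; 7 starts row 4. P = [[1, 3, 5], [2], [6], [7]].
Insert 4: 4 bumps 5 from row 1; 5 appends to row 2. P = [[1, 3, 4], [2, 5], [6], [7]].
Insert 8: appended to row 1. P = [[1, 3, 4, 8], [2, 5], [6], [7]].

So P = [[1, 3, 4, 8], [2, 5], [6], [7]], Q = [[1, 2, 5, 8], [3, 7], [4], [6]].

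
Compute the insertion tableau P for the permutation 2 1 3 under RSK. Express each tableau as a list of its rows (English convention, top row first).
P = [[1, 3], [2]]

Insert 2: appended to row 1. P = [[2]].
Insert 1: 1 bumps 2 from row 1; 2 starts row 2. P = [[1], [2]].
Insert 3: appended to row 1. P = [[1, 3], [2]].

So P = [[1, 3], [2]].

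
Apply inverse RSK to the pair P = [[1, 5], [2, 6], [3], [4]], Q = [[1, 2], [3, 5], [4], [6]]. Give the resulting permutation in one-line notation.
Reverse the RSK construction: for i from n down to 1, find the cell of Q containing i, remove the entry at that cell from P, and reverse-bump it up through P; the value ejected from row 1 is w(i).

Step i=6: Q has 6 at row 4, column 1; remove 4 from row 4 of P and reverse-bump: 4 enters row 3 and ejects 3; 3 enters row 2 and ejects 2; 2 enters row 1 and ejects 1. So w(6) = 1. P is now [[2, 5], [3, 6], [4]].
Step i=5: Q has 5 at row 2, column 2; remove 6 from row 2 of P and reverse-bump: 6 enters row 1 and ejects 5. So w(5) = 5. P is now [[2, 6], [3], [4]].
Step i=4: Q has 4 at row 3, column 1; remove 4 from row 3 of P and reverse-bump: 4 enters row 2 and ejects 3; 3 enters row 1 and ejects 2. So w(4) = 2. P is now [[3, 6], [4]].
Step i=3: Q has 3 at row 2, column 1; remove 4 from row 2 of P and reverse-bump: 4 enters row 1 and ejects 3. So w(3) = 3. P is now [[4, 6]].
Step i=2: Q has 2 at row 1, column 2; remove that cell from P, ejecting 6. So w(2) = 6. P is now [[4]].
Step i=1: Q has 1 at row 1, column 1; remove that cell from P, ejecting 4. So w(1) = 4. P is now [].

So w = 4 6 3 2 5 1.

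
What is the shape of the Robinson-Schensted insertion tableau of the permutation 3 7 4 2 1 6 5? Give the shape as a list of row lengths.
Row-insert each entry into an empty tableau.

After inserting 3: P = [[3]].
After inserting 7: P = [[3, 7]].
After inserting 4: P = [[3, 4], [7]].
After inserting 2: P = [[2, 4], [3], [7]].
After inserting 1: P = [[1, 4], [2], [3], [7]].
After inserting 6: P = [[1, 4, 6], [2], [3], [7]].
After inserting 5: P = [[1, 4, 5], [2, 6], [3], [7]].

The final insertion tableau P = [[1, 4, 5], [2, 6], [3], [7]] has shape [3, 2, 1, 1].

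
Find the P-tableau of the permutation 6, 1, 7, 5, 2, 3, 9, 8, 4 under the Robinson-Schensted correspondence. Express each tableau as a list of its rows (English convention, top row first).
P = [[1, 2, 3, 4], [5, 7, 8], [6, 9]]

After inserting 6: P = [[6]].
After inserting 1: P = [[1], [6]].
After inserting 7: P = [[1, 7], [6]].
After inserting 5: P = [[1, 5], [6, 7]].
After inserting 2: P = [[1, 2], [5, 7], [6]].
After inserting 3: P = [[1, 2, 3], [5, 7], [6]].
After inserting 9: P = [[1, 2, 3, 9], [5, 7], [6]].
After inserting 8: P = [[1, 2, 3, 8], [5, 7, 9], [6]].
After inserting 4: P = [[1, 2, 3, 4], [5, 7, 8], [6, 9]].

So P = [[1, 2, 3, 4], [5, 7, 8], [6, 9]].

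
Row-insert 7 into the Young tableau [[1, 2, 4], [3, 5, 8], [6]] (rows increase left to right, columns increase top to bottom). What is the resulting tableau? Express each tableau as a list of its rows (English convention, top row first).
7 is larger than every entry of row 1, so it is appended to row 1. The new tableau is [[1, 2, 4, 7], [3, 5, 8], [6]].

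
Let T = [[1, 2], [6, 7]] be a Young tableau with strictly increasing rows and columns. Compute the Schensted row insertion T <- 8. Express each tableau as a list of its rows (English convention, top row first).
8 is larger than every entry of row 1, so it is appended to row 1. The new tableau is [[1, 2, 8], [6, 7]].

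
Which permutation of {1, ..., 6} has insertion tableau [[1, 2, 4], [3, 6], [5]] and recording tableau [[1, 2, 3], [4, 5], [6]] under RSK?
1 5 6 3 4 2

Reverse the RSK construction: for i from n down to 1, find the cell of Q containing i, remove the entry at that cell from P, and reverse-bump it up through P; the value ejected from row 1 is w(i).

Step i=6: Q has 6 at row 3, column 1; remove 5 from row 3 of P and reverse-bump: 5 enters row 2 and ejects 3; 3 enters row 1 and ejects 2. So w(6) = 2. P is now [[1, 3, 4], [5, 6]].
Step i=5: Q has 5 at row 2, column 2; remove 6 from row 2 of P and reverse-bump: 6 enters row 1 and ejects 4. So w(5) = 4. P is now [[1, 3, 6], [5]].
Step i=4: Q has 4 at row 2, column 1; remove 5 from row 2 of P and reverse-bump: 5 enters row 1 and ejects 3. So w(4) = 3. P is now [[1, 5, 6]].
Step i=3: Q has 3 at row 1, column 3; remove that cell from P, ejecting 6. So w(3) = 6. P is now [[1, 5]].
Step i=2: Q has 2 at row 1, column 2; remove that cell from P, ejecting 5. So w(2) = 5. P is now [[1]].
Step i=1: Q has 1 at row 1, column 1; remove that cell from P, ejecting 1. So w(1) = 1. P is now [].

So w = 1 5 6 3 4 2.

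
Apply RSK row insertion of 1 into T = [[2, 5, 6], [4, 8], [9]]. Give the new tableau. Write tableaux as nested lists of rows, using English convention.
[[1, 5, 6], [2, 8], [4], [9]]

In row 1, 1 replaces 2 (the leftmost entry greater than 1); 2 is bumped to row 2. In row 2, 2 replaces 4 (the leftmost entry greater than 2); 4 is bumped to row 3. In row 3, 4 replaces 9 (the leftmost entry greater than 4); 9 is bumped to row 4. 9 starts a new row 4. The new tableau is [[1, 5, 6], [2, 8], [4], [9]].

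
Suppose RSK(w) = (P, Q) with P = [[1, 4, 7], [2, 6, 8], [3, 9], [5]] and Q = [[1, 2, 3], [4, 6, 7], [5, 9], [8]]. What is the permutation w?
Reverse the RSK construction: for i from n down to 1, find the cell of Q containing i, remove the entry at that cell from P, and reverse-bump it up through P; the value ejected from row 1 is w(i).

Step i=9: Q has 9 at row 3, column 2; remove 9 from row 3 of P and reverse-bump: 9 enters row 2 and ejects 8; 8 enters row 1 and ejects 7. So w(9) = 7. P is now [[1, 4, 8], [2, 6, 9], [3], [5]].
Step i=8: Q has 8 at row 4, column 1; remove 5 from row 4 of P and reverse-bump: 5 enters row 3 and ejects 3; 3 enters row 2 and ejects 2; 2 enters row 1 and ejects 1. So w(8) = 1. P is now [[2, 4, 8], [3, 6, 9], [5]].
Step i=7: Q has 7 at row 2, column 3; remove 9 from row 2 of P and reverse-bump: 9 enters row 1 and ejects 8. So w(7) = 8. P is now [[2, 4, 9], [3, 6], [5]].
Step i=6: Q has 6 at row 2, column 2; remove 6 from row 2 of P and reverse-bump: 6 enters row 1 and ejects 4. So w(6) = 4. P is now [[2, 6, 9], [3], [5]].
Step i=5: Q has 5 at row 3, column 1; remove 5 from row 3 of P and reverse-bump: 5 enters row 2 and ejects 3; 3 enters row 1 and ejects 2. So w(5) = 2. P is now [[3, 6, 9], [5]].
Step i=4: Q has 4 at row 2, column 1; remove 5 from row 2 of P and reverse-bump: 5 enters row 1 and ejects 3. So w(4) = 3. P is now [[5, 6, 9]].
Step i=3: Q has 3 at row 1, column 3; remove that cell from P, ejecting 9. So w(3) = 9. P is now [[5, 6]].
Step i=2: Q has 2 at row 1, column 2; remove that cell from P, ejecting 6. So w(2) = 6. P is now [[5]].
Step i=1: Q has 1 at row 1, column 1; remove that cell from P, ejecting 5. So w(1) = 5. P is now [].

So w = 5 6 9 3 2 4 8 1 7.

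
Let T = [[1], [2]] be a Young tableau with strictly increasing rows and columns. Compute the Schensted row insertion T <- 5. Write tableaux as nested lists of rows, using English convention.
[[1, 5], [2]]

5 is larger than every entry of row 1, so it is appended to row 1. The new tableau is [[1, 5], [2]].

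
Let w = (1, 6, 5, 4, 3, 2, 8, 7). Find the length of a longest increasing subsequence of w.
3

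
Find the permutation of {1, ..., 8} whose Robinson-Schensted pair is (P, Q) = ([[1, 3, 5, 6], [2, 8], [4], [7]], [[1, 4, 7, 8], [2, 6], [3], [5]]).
7 4 2 8 1 3 5 6

Reverse the RSK construction: for i from n down to 1, find the cell of Q containing i, remove the entry at that cell from P, and reverse-bump it up through P; the value ejected from row 1 is w(i).

Step i=8: Q has 8 at row 1, column 4; remove that cell from P, ejecting 6. So w(8) = 6. P is now [[1, 3, 5], [2, 8], [4], [7]].
Step i=7: Q has 7 at row 1, column 3; remove that cell from P, ejecting 5. So w(7) = 5. P is now [[1, 3], [2, 8], [4], [7]].
Step i=6: Q has 6 at row 2, column 2; remove 8 from row 2 of P and reverse-bump: 8 enters row 1 and ejects 3. So w(6) = 3. P is now [[1, 8], [2], [4], [7]].
Step i=5: Q has 5 at row 4, column 1; remove 7 from row 4 of P and reverse-bump: 7 enters row 3 and ejects 4; 4 enters row 2 and ejects 2; 2 enters row 1 and ejects 1. So w(5) = 1. P is now [[2, 8], [4], [7]].
Step i=4: Q has 4 at row 1, column 2; remove that cell from P, ejecting 8. So w(4) = 8. P is now [[2], [4], [7]].
Step i=3: Q has 3 at row 3, column 1; remove 7 from row 3 of P and reverse-bump: 7 enters row 2 and ejects 4; 4 enters row 1 and ejects 2. So w(3) = 2. P is now [[4], [7]].
Step i=2: Q has 2 at row 2, column 1; remove 7 from row 2 of P and reverse-bump: 7 enters row 1 and ejects 4. So w(2) = 4. P is now [[7]].
Step i=1: Q has 1 at row 1, column 1; remove that cell from P, ejecting 7. So w(1) = 7. P is now [].

So w = 7 4 2 8 1 3 5 6.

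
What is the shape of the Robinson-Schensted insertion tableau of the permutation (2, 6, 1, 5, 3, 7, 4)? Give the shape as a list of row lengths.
[3, 3, 1]

RSK row insertion gives P = [[1, 3, 4], [2, 5, 7], [6]], which has shape [3, 3, 1].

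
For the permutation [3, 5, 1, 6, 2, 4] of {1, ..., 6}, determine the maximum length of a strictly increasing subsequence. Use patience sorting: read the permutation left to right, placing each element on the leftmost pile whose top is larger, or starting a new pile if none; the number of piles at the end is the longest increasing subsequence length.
3

3: new pile. tops = [3]
5: new pile. tops = [3, 5]
1: onto pile 1 (replacing 3). tops = [1, 5]
6: new pile. tops = [1, 5, 6]
2: onto pile 2 (replacing 5). tops = [1, 2, 6]
4: onto pile 3 (replacing 6). tops = [1, 2, 4]

3 piles, so the longest increasing subsequence has length 3.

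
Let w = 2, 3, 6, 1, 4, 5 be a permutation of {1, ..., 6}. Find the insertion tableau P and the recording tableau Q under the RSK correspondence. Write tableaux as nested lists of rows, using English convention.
Insert each entry of the permutation into P by Schensted row insertion, recording in Q the position of each new cell.

Insert 2: appended to row 1. P = [[2]].
Insert 3: appended to row 1. P = [[2, 3]].
Insert 6: appended to row 1. P = [[2, 3, 6]].
Insert 1: 1 bumps 2 from row 1; 2 starts row 2. P = [[1, 3, 6], [2]].
Insert 4: 4 bumps 6 from row 1; 6 appends to row 2. P = [[1, 3, 4], [2, 6]].
Insert 5: appended to row 1. P = [[1, 3, 4, 5], [2, 6]].

So P = [[1, 3, 4, 5], [2, 6]], Q = [[1, 2, 3, 6], [4, 5]].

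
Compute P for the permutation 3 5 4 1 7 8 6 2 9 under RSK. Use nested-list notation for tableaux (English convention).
After inserting 3: P = [[3]].
After inserting 5: P = [[3, 5]].
After inserting 4: P = [[3, 4], [5]].
After inserting 1: P = [[1, 4], [3], [5]].
After inserting 7: P = [[1, 4, 7], [3], [5]].
After inserting 8: P = [[1, 4, 7, 8], [3], [5]].
After inserting 6: P = [[1, 4, 6, 8], [3, 7], [5]].
After inserting 2: P = [[1, 2, 6, 8], [3, 4], [5, 7]].
After inserting 9: P = [[1, 2, 6, 8, 9], [3, 4], [5, 7]].

So P = [[1, 2, 6, 8, 9], [3, 4], [5, 7]].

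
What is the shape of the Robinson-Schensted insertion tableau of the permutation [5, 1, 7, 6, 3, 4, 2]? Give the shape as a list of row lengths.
Row-insert each entry into an empty tableau.

After inserting 5: P = [[5]].
After inserting 1: P = [[1], [5]].
After inserting 7: P = [[1, 7], [5]].
After inserting 6: P = [[1, 6], [5, 7]].
After inserting 3: P = [[1, 3], [5, 6], [7]].
After inserting 4: P = [[1, 3, 4], [5, 6], [7]].
After inserting 2: P = [[1, 2, 4], [3, 6], [5], [7]].

The final insertion tableau P = [[1, 2, 4], [3, 6], [5], [7]] has shape [3, 2, 1, 1].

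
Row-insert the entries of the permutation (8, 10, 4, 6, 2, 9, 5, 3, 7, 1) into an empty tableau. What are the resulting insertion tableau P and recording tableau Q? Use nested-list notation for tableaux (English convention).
P = [[1, 3, 7], [2, 5, 9], [4, 10], [6], [8]], Q = [[1, 2, 6], [3, 4, 9], [5, 7], [8], [10]]

Insert each entry of the permutation into P by Schensted row insertion, recording in Q the position of each new cell.

Insert 8: appended to row 1. P = [[8]].
Insert 10: appended to row 1. P = [[8, 10]].
Insert 4: 4 bumps 8 from row 1; 8 starts row 2. P = [[4, 10], [8]].
Insert 6: 6 bumps 10 from row 1; 10 appends to row 2. P = [[4, 6], [8, 10]].
Insert 2: 2 bumps 4 from row 1; 4 bumps 8 from row 2; 8 starts row 3. P = [[2, 6], [4, 10], [8]].
Insert 9: appended to row 1. P = [[2, 6, 9], [4, 10], [8]].
Insert 5: 5 bumps 6 from row 1; 6 bumps 10 from row 2; 10 appends to row 3. P = [[2, 5, 9], [4, 6], [8, 10]].
Insert 3: 3 bumps 5 from row 1; 5 bumps 6 from row 2; 6 bumps 8 from row 3; 8 starts row 4. P = [[2, 3, 9], [4, 5], [6, 10], [8]].
Insert 7: 7 bumps 9 from row 1; 9 appends to row 2. P = [[2, 3, 7], [4, 5, 9], [6, 10], [8]].
Insert 1: 1 bumps 2 from row 1; 2 bumps 4 from row 2; 4 bumps 6 from row 3; 6 bumps 8 from row 4; 8 starts row 5. P = [[1, 3, 7], [2, 5, 9], [4, 10], [6], [8]].

So P = [[1, 3, 7], [2, 5, 9], [4, 10], [6], [8]], Q = [[1, 2, 6], [3, 4, 9], [5, 7], [8], [10]].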